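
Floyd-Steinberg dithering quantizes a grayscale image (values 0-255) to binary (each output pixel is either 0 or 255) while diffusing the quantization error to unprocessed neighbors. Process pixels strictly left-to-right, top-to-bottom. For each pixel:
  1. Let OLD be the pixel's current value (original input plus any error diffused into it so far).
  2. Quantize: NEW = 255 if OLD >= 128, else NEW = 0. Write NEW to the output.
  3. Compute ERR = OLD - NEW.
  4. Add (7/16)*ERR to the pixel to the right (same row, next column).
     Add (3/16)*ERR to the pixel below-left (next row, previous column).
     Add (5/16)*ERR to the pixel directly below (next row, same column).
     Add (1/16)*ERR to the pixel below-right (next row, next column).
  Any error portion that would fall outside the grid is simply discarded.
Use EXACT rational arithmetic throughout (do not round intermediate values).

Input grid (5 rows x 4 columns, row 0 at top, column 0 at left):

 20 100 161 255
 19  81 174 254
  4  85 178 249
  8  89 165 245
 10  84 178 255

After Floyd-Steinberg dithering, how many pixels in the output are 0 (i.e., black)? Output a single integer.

(0,0): OLD=20 → NEW=0, ERR=20
(0,1): OLD=435/4 → NEW=0, ERR=435/4
(0,2): OLD=13349/64 → NEW=255, ERR=-2971/64
(0,3): OLD=240323/1024 → NEW=255, ERR=-20797/1024
(1,0): OLD=2921/64 → NEW=0, ERR=2921/64
(1,1): OLD=65279/512 → NEW=0, ERR=65279/512
(1,2): OLD=3576011/16384 → NEW=255, ERR=-601909/16384
(1,3): OLD=59946877/262144 → NEW=255, ERR=-6899843/262144
(2,0): OLD=345445/8192 → NEW=0, ERR=345445/8192
(2,1): OLD=36505159/262144 → NEW=255, ERR=-30341561/262144
(2,2): OLD=62345723/524288 → NEW=0, ERR=62345723/524288
(2,3): OLD=2436923935/8388608 → NEW=255, ERR=297828895/8388608
(3,0): OLD=-2199051/4194304 → NEW=0, ERR=-2199051/4194304
(3,1): OLD=5203135851/67108864 → NEW=0, ERR=5203135851/67108864
(3,2): OLD=252871068501/1073741824 → NEW=255, ERR=-20933096619/1073741824
(3,3): OLD=4380830807251/17179869184 → NEW=255, ERR=-35834669/17179869184
(4,0): OLD=26170901713/1073741824 → NEW=0, ERR=26170901713/1073741824
(4,1): OLD=989596972307/8589934592 → NEW=0, ERR=989596972307/8589934592
(4,2): OLD=62439872592659/274877906944 → NEW=255, ERR=-7653993678061/274877906944
(4,3): OLD=1062562165077109/4398046511104 → NEW=255, ERR=-58939695254411/4398046511104
Output grid:
  Row 0: ..##  (2 black, running=2)
  Row 1: ..##  (2 black, running=4)
  Row 2: .#.#  (2 black, running=6)
  Row 3: ..##  (2 black, running=8)
  Row 4: ..##  (2 black, running=10)

Answer: 10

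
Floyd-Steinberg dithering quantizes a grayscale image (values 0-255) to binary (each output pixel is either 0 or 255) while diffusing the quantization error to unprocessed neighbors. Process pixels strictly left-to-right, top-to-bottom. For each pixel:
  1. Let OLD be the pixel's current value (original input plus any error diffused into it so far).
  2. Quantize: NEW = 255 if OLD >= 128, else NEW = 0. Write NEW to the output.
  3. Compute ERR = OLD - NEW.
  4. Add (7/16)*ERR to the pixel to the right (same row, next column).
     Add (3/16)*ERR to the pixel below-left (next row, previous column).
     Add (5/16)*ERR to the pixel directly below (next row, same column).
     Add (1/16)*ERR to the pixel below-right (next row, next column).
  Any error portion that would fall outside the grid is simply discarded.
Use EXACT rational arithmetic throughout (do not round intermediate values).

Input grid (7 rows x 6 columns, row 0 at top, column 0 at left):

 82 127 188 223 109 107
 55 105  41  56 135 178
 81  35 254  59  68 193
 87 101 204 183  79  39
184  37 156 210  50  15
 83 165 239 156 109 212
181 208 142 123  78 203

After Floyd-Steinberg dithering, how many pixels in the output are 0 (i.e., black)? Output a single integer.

(0,0): OLD=82 → NEW=0, ERR=82
(0,1): OLD=1303/8 → NEW=255, ERR=-737/8
(0,2): OLD=18905/128 → NEW=255, ERR=-13735/128
(0,3): OLD=360559/2048 → NEW=255, ERR=-161681/2048
(0,4): OLD=2439945/32768 → NEW=0, ERR=2439945/32768
(0,5): OLD=73178431/524288 → NEW=255, ERR=-60515009/524288
(1,0): OLD=8109/128 → NEW=0, ERR=8109/128
(1,1): OLD=91067/1024 → NEW=0, ERR=91067/1024
(1,2): OLD=845911/32768 → NEW=0, ERR=845911/32768
(1,3): OLD=6537675/131072 → NEW=0, ERR=6537675/131072
(1,4): OLD=1287777217/8388608 → NEW=255, ERR=-851317823/8388608
(1,5): OLD=13714956023/134217728 → NEW=0, ERR=13714956023/134217728
(2,0): OLD=1924665/16384 → NEW=0, ERR=1924665/16384
(2,1): OLD=64479747/524288 → NEW=0, ERR=64479747/524288
(2,2): OLD=2774815945/8388608 → NEW=255, ERR=635720905/8388608
(2,3): OLD=6061774017/67108864 → NEW=0, ERR=6061774017/67108864
(2,4): OLD=210627745731/2147483648 → NEW=0, ERR=210627745731/2147483648
(2,5): OLD=8985082844293/34359738368 → NEW=255, ERR=223349560453/34359738368
(3,0): OLD=1231194537/8388608 → NEW=255, ERR=-907900503/8388608
(3,1): OLD=7625828981/67108864 → NEW=0, ERR=7625828981/67108864
(3,2): OLD=162145850415/536870912 → NEW=255, ERR=25243767855/536870912
(3,3): OLD=8759169252877/34359738368 → NEW=255, ERR=-2564030963/34359738368
(3,4): OLD=32018328858477/274877906944 → NEW=0, ERR=32018328858477/274877906944
(3,5): OLD=431546449814083/4398046511104 → NEW=0, ERR=431546449814083/4398046511104
(4,0): OLD=184129962439/1073741824 → NEW=255, ERR=-89674202681/1073741824
(4,1): OLD=653253402267/17179869184 → NEW=0, ERR=653253402267/17179869184
(4,2): OLD=106882192657249/549755813888 → NEW=255, ERR=-33305539884191/549755813888
(4,3): OLD=1831795224431685/8796093022208 → NEW=255, ERR=-411208496231355/8796093022208
(4,4): OLD=11869969868461205/140737488355328 → NEW=0, ERR=11869969868461205/140737488355328
(4,5): OLD=202307602630300659/2251799813685248 → NEW=0, ERR=202307602630300659/2251799813685248
(5,0): OLD=17600690268673/274877906944 → NEW=0, ERR=17600690268673/274877906944
(5,1): OLD=1656455745363217/8796093022208 → NEW=255, ERR=-586547975299823/8796093022208
(5,2): OLD=12983410476177995/70368744177664 → NEW=255, ERR=-4960619289126325/70368744177664
(5,3): OLD=276019112583652457/2251799813685248 → NEW=0, ERR=276019112583652457/2251799813685248
(5,4): OLD=913815460685651401/4503599627370496 → NEW=255, ERR=-234602444293825079/4503599627370496
(5,5): OLD=16036907888077712029/72057594037927936 → NEW=255, ERR=-2337778591593911651/72057594037927936
(6,0): OLD=26529951909402579/140737488355328 → NEW=255, ERR=-9358107621206061/140737488355328
(6,1): OLD=335191607556905943/2251799813685248 → NEW=255, ERR=-239017344932832297/2251799813685248
(6,2): OLD=831792432994262015/9007199254740992 → NEW=0, ERR=831792432994262015/9007199254740992
(6,3): OLD=27026523481192035427/144115188075855872 → NEW=255, ERR=-9722849478151211933/144115188075855872
(6,4): OLD=77897968940387919427/2305843009213693952 → NEW=0, ERR=77897968940387919427/2305843009213693952
(6,5): OLD=7540502850375329087477/36893488147419103232 → NEW=255, ERR=-1867336627216542236683/36893488147419103232
Output grid:
  Row 0: .###.#  (2 black, running=2)
  Row 1: ....#.  (5 black, running=7)
  Row 2: ..#..#  (4 black, running=11)
  Row 3: #.##..  (3 black, running=14)
  Row 4: #.##..  (3 black, running=17)
  Row 5: .##.##  (2 black, running=19)
  Row 6: ##.#.#  (2 black, running=21)

Answer: 21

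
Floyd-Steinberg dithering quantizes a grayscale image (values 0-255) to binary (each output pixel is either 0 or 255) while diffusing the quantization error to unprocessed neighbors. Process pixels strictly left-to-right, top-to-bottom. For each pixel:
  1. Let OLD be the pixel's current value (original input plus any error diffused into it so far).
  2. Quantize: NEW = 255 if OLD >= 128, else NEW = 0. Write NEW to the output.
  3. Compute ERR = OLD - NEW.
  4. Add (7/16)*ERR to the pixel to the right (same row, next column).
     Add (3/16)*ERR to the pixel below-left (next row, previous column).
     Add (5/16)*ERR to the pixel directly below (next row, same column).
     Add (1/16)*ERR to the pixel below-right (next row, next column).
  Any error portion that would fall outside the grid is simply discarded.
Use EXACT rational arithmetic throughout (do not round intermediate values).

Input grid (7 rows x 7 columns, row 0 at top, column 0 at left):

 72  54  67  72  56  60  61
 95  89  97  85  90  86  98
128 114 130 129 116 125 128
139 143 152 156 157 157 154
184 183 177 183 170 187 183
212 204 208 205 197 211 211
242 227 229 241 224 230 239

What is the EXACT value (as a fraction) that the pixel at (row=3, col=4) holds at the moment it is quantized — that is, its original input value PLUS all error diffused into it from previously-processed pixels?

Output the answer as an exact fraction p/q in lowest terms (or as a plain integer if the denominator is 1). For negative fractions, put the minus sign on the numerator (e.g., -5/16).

Answer: 8769960185437/68719476736

Derivation:
(0,0): OLD=72 → NEW=0, ERR=72
(0,1): OLD=171/2 → NEW=0, ERR=171/2
(0,2): OLD=3341/32 → NEW=0, ERR=3341/32
(0,3): OLD=60251/512 → NEW=0, ERR=60251/512
(0,4): OLD=880509/8192 → NEW=0, ERR=880509/8192
(0,5): OLD=14027883/131072 → NEW=0, ERR=14027883/131072
(0,6): OLD=226121453/2097152 → NEW=0, ERR=226121453/2097152
(1,0): OLD=4273/32 → NEW=255, ERR=-3887/32
(1,1): OLD=22183/256 → NEW=0, ERR=22183/256
(1,2): OLD=1596995/8192 → NEW=255, ERR=-491965/8192
(1,3): OLD=4003567/32768 → NEW=0, ERR=4003567/32768
(1,4): OLD=428792181/2097152 → NEW=255, ERR=-105981579/2097152
(1,5): OLD=2084907701/16777216 → NEW=0, ERR=2084907701/16777216
(1,6): OLD=51741455739/268435456 → NEW=255, ERR=-16709585541/268435456
(2,0): OLD=435357/4096 → NEW=0, ERR=435357/4096
(2,1): OLD=22115519/131072 → NEW=255, ERR=-11307841/131072
(2,2): OLD=213518173/2097152 → NEW=0, ERR=213518173/2097152
(2,3): OLD=3330201301/16777216 → NEW=255, ERR=-947988779/16777216
(2,4): OLD=14283938845/134217728 → NEW=0, ERR=14283938845/134217728
(2,5): OLD=839944273175/4294967296 → NEW=255, ERR=-255272387305/4294967296
(2,6): OLD=6206155839249/68719476736 → NEW=0, ERR=6206155839249/68719476736
(3,0): OLD=327237725/2097152 → NEW=255, ERR=-207536035/2097152
(3,1): OLD=1652180777/16777216 → NEW=0, ERR=1652180777/16777216
(3,2): OLD=28308405843/134217728 → NEW=255, ERR=-5917114797/134217728
(3,3): OLD=78046268489/536870912 → NEW=255, ERR=-58855814071/536870912
(3,4): OLD=8769960185437/68719476736 → NEW=0, ERR=8769960185437/68719476736
Target (3,4): original=157, with diffused error = 8769960185437/68719476736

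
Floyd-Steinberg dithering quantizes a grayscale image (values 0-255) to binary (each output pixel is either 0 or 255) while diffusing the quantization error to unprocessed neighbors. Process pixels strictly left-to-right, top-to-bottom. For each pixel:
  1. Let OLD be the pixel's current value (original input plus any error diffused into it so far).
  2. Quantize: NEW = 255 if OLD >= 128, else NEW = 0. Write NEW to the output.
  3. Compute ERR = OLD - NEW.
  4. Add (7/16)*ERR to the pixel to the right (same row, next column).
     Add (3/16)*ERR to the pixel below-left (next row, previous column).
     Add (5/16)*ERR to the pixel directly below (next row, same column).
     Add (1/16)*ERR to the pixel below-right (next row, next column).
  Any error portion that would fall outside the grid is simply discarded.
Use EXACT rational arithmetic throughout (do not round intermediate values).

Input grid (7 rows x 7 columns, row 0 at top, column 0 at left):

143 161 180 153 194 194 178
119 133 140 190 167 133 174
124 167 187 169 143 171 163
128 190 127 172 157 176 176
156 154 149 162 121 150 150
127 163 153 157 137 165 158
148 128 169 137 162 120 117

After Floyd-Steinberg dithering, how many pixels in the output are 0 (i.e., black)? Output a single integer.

Answer: 19

Derivation:
(0,0): OLD=143 → NEW=255, ERR=-112
(0,1): OLD=112 → NEW=0, ERR=112
(0,2): OLD=229 → NEW=255, ERR=-26
(0,3): OLD=1133/8 → NEW=255, ERR=-907/8
(0,4): OLD=18483/128 → NEW=255, ERR=-14157/128
(0,5): OLD=298213/2048 → NEW=255, ERR=-224027/2048
(0,6): OLD=4264515/32768 → NEW=255, ERR=-4091325/32768
(1,0): OLD=105 → NEW=0, ERR=105
(1,1): OLD=3233/16 → NEW=255, ERR=-847/16
(1,2): OLD=24181/256 → NEW=0, ERR=24181/256
(1,3): OLD=710789/4096 → NEW=255, ERR=-333691/4096
(1,4): OLD=4535009/65536 → NEW=0, ERR=4535009/65536
(1,5): OLD=103565017/1048576 → NEW=0, ERR=103565017/1048576
(1,6): OLD=2874876879/16777216 → NEW=255, ERR=-1403313201/16777216
(2,0): OLD=37603/256 → NEW=255, ERR=-27677/256
(2,1): OLD=130489/1024 → NEW=0, ERR=130489/1024
(2,2): OLD=16625499/65536 → NEW=255, ERR=-86181/65536
(2,3): OLD=10606635/65536 → NEW=255, ERR=-6105045/65536
(2,4): OLD=2303447723/16777216 → NEW=255, ERR=-1974742357/16777216
(2,5): OLD=18657745269/134217728 → NEW=255, ERR=-15567775371/134217728
(2,6): OLD=198189201163/2147483648 → NEW=0, ERR=198189201163/2147483648
(3,0): OLD=1935079/16384 → NEW=0, ERR=1935079/16384
(3,1): OLD=287824277/1048576 → NEW=255, ERR=20437397/1048576
(3,2): OLD=2107452307/16777216 → NEW=0, ERR=2107452307/16777216
(3,3): OLD=23581158787/134217728 → NEW=255, ERR=-10644361853/134217728
(3,4): OLD=31112061803/536870912 → NEW=0, ERR=31112061803/536870912
(3,5): OLD=6014830235365/34359738368 → NEW=255, ERR=-2746903048475/34359738368
(3,6): OLD=89398487503027/549755813888 → NEW=255, ERR=-50789245038413/549755813888
(4,0): OLD=3297783167/16777216 → NEW=255, ERR=-980406913/16777216
(4,1): OLD=22207540705/134217728 → NEW=255, ERR=-12017979935/134217728
(4,2): OLD=36353774693/268435456 → NEW=255, ERR=-32097266587/268435456
(4,3): OLD=890095093859/8589934592 → NEW=0, ERR=890095093859/8589934592
(4,4): OLD=90433310105667/549755813888 → NEW=255, ERR=-49754422435773/549755813888
(4,5): OLD=315435884286911/4398046511104 → NEW=0, ERR=315435884286911/4398046511104
(4,6): OLD=10380189424916657/70368744177664 → NEW=255, ERR=-7563840340387663/70368744177664
(5,0): OLD=197460206971/2147483648 → NEW=0, ERR=197460206971/2147483648
(5,1): OLD=5125593925029/34359738368 → NEW=255, ERR=-3636139358811/34359738368
(5,2): OLD=45721951660455/549755813888 → NEW=0, ERR=45721951660455/549755813888
(5,3): OLD=885436113433613/4398046511104 → NEW=255, ERR=-236065746897907/4398046511104
(5,4): OLD=462494822971265/4398046511104 → NEW=0, ERR=462494822971265/4398046511104
(5,5): OLD=233747688451825587/1125899906842624 → NEW=255, ERR=-53356787793043533/1125899906842624
(5,6): OLD=1948421809093284917/18014398509481984 → NEW=0, ERR=1948421809093284917/18014398509481984
(6,0): OLD=86252258936671/549755813888 → NEW=255, ERR=-53935473604769/549755813888
(6,1): OLD=322588055435151/4398046511104 → NEW=0, ERR=322588055435151/4398046511104
(6,2): OLD=1850711142733493/8796093022208 → NEW=255, ERR=-392292577929547/8796093022208
(6,3): OLD=17680850554588907/140737488355328 → NEW=0, ERR=17680850554588907/140737488355328
(6,4): OLD=4279950368411284609/18014398509481984 → NEW=255, ERR=-313721251506621311/18014398509481984
(6,5): OLD=17931348788192866827/144115188075855872 → NEW=0, ERR=17931348788192866827/144115188075855872
(6,6): OLD=466410277121574084629/2305843009213693952 → NEW=255, ERR=-121579690227917873131/2305843009213693952
Output grid:
  Row 0: #.#####  (1 black, running=1)
  Row 1: .#.#..#  (4 black, running=5)
  Row 2: #.####.  (2 black, running=7)
  Row 3: .#.#.##  (3 black, running=10)
  Row 4: ###.#.#  (2 black, running=12)
  Row 5: .#.#.#.  (4 black, running=16)
  Row 6: #.#.#.#  (3 black, running=19)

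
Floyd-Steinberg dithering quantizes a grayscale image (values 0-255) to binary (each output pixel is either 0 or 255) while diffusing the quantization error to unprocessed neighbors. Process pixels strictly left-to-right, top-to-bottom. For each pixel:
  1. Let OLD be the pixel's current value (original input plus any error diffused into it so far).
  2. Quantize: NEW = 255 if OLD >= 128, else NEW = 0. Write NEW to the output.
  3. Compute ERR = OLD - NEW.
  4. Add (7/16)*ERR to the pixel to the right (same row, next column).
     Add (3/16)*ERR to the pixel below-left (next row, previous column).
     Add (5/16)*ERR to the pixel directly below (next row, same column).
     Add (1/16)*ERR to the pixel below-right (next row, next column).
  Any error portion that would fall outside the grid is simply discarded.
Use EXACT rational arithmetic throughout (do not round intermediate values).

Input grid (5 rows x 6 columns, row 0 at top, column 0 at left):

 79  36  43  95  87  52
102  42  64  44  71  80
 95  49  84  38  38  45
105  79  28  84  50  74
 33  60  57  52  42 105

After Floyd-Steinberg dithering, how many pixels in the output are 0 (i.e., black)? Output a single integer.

(0,0): OLD=79 → NEW=0, ERR=79
(0,1): OLD=1129/16 → NEW=0, ERR=1129/16
(0,2): OLD=18911/256 → NEW=0, ERR=18911/256
(0,3): OLD=521497/4096 → NEW=0, ERR=521497/4096
(0,4): OLD=9352111/65536 → NEW=255, ERR=-7359569/65536
(0,5): OLD=3008969/1048576 → NEW=0, ERR=3008969/1048576
(1,0): OLD=35819/256 → NEW=255, ERR=-29461/256
(1,1): OLD=66541/2048 → NEW=0, ERR=66541/2048
(1,2): OLD=8492273/65536 → NEW=255, ERR=-8219407/65536
(1,3): OLD=3270941/262144 → NEW=0, ERR=3270941/262144
(1,4): OLD=836533303/16777216 → NEW=0, ERR=836533303/16777216
(1,5): OLD=25687237457/268435456 → NEW=0, ERR=25687237457/268435456
(2,0): OLD=2134143/32768 → NEW=0, ERR=2134143/32768
(2,1): OLD=59704549/1048576 → NEW=0, ERR=59704549/1048576
(2,2): OLD=1242985711/16777216 → NEW=0, ERR=1242985711/16777216
(2,3): OLD=10176790071/134217728 → NEW=0, ERR=10176790071/134217728
(2,4): OLD=453017638437/4294967296 → NEW=0, ERR=453017638437/4294967296
(2,5): OLD=8532631444307/68719476736 → NEW=0, ERR=8532631444307/68719476736
(3,0): OLD=2282184207/16777216 → NEW=255, ERR=-1996005873/16777216
(3,1): OLD=8416181091/134217728 → NEW=0, ERR=8416181091/134217728
(3,2): OLD=103467395353/1073741824 → NEW=0, ERR=103467395353/1073741824
(3,3): OLD=11975066784395/68719476736 → NEW=255, ERR=-5548399783285/68719476736
(3,4): OLD=41593302415019/549755813888 → NEW=0, ERR=41593302415019/549755813888
(3,5): OLD=1341355516040741/8796093022208 → NEW=255, ERR=-901648204622299/8796093022208
(4,0): OLD=16275268737/2147483648 → NEW=0, ERR=16275268737/2147483648
(4,1): OLD=3214121290893/34359738368 → NEW=0, ERR=3214121290893/34359738368
(4,2): OLD=128443312737431/1099511627776 → NEW=0, ERR=128443312737431/1099511627776
(4,3): OLD=1725535308140435/17592186044416 → NEW=0, ERR=1725535308140435/17592186044416
(4,4): OLD=23725344992978883/281474976710656 → NEW=0, ERR=23725344992978883/281474976710656
(4,5): OLD=515987433921676149/4503599627370496 → NEW=0, ERR=515987433921676149/4503599627370496
Output grid:
  Row 0: ....#.  (5 black, running=5)
  Row 1: #.#...  (4 black, running=9)
  Row 2: ......  (6 black, running=15)
  Row 3: #..#.#  (3 black, running=18)
  Row 4: ......  (6 black, running=24)

Answer: 24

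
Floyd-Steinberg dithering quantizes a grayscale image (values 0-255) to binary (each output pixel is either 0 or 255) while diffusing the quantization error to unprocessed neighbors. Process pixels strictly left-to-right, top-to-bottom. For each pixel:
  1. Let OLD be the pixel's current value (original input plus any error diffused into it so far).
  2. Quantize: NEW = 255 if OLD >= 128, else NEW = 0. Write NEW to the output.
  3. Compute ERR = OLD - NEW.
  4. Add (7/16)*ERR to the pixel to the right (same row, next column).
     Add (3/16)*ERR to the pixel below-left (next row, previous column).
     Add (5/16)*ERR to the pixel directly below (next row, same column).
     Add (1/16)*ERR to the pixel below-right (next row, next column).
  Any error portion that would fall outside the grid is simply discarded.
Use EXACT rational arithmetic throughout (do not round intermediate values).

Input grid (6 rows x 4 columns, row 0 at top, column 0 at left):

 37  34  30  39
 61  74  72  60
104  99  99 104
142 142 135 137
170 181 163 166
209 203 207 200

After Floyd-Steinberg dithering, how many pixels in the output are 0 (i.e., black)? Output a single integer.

Answer: 13

Derivation:
(0,0): OLD=37 → NEW=0, ERR=37
(0,1): OLD=803/16 → NEW=0, ERR=803/16
(0,2): OLD=13301/256 → NEW=0, ERR=13301/256
(0,3): OLD=252851/4096 → NEW=0, ERR=252851/4096
(1,0): OLD=20985/256 → NEW=0, ERR=20985/256
(1,1): OLD=281807/2048 → NEW=255, ERR=-240433/2048
(1,2): OLD=3380731/65536 → NEW=0, ERR=3380731/65536
(1,3): OLD=110212813/1048576 → NEW=0, ERR=110212813/1048576
(2,0): OLD=3525973/32768 → NEW=0, ERR=3525973/32768
(2,1): OLD=130217719/1048576 → NEW=0, ERR=130217719/1048576
(2,2): OLD=381307955/2097152 → NEW=255, ERR=-153465805/2097152
(2,3): OLD=3625711815/33554432 → NEW=0, ERR=3625711815/33554432
(3,0): OLD=3337173509/16777216 → NEW=255, ERR=-941016571/16777216
(3,1): OLD=40070255131/268435456 → NEW=255, ERR=-28380786149/268435456
(3,2): OLD=403289786341/4294967296 → NEW=0, ERR=403289786341/4294967296
(3,3): OLD=14243754410179/68719476736 → NEW=255, ERR=-3279712157501/68719476736
(4,0): OLD=569720756193/4294967296 → NEW=255, ERR=-525495904287/4294967296
(4,1): OLD=3729130092067/34359738368 → NEW=0, ERR=3729130092067/34359738368
(4,2): OLD=246586781797059/1099511627776 → NEW=255, ERR=-33788683285821/1099511627776
(4,3): OLD=2524647313075525/17592186044416 → NEW=255, ERR=-1961360128250555/17592186044416
(5,0): OLD=105066519207313/549755813888 → NEW=255, ERR=-35121213334127/549755813888
(5,1): OLD=3440284593714455/17592186044416 → NEW=255, ERR=-1045722847611625/17592186044416
(5,2): OLD=1383356243917043/8796093022208 → NEW=255, ERR=-859647476745997/8796093022208
(5,3): OLD=33912511093861331/281474976710656 → NEW=0, ERR=33912511093861331/281474976710656
Output grid:
  Row 0: ....  (4 black, running=4)
  Row 1: .#..  (3 black, running=7)
  Row 2: ..#.  (3 black, running=10)
  Row 3: ##.#  (1 black, running=11)
  Row 4: #.##  (1 black, running=12)
  Row 5: ###.  (1 black, running=13)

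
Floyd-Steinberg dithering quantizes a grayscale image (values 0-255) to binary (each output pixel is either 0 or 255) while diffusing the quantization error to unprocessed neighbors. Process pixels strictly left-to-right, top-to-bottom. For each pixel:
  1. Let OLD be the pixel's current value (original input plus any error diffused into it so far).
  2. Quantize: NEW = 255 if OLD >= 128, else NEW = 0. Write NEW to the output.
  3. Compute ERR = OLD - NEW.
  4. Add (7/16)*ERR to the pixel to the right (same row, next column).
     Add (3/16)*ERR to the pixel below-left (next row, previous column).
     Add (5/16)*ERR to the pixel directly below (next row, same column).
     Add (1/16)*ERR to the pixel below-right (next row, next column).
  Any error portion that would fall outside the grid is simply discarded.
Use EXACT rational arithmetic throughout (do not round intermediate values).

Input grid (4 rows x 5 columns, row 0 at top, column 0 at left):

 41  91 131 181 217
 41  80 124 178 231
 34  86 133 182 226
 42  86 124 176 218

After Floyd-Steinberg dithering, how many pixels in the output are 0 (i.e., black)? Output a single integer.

(0,0): OLD=41 → NEW=0, ERR=41
(0,1): OLD=1743/16 → NEW=0, ERR=1743/16
(0,2): OLD=45737/256 → NEW=255, ERR=-19543/256
(0,3): OLD=604575/4096 → NEW=255, ERR=-439905/4096
(0,4): OLD=11141977/65536 → NEW=255, ERR=-5569703/65536
(1,0): OLD=19005/256 → NEW=0, ERR=19005/256
(1,1): OLD=276011/2048 → NEW=255, ERR=-246229/2048
(1,2): OLD=2242311/65536 → NEW=0, ERR=2242311/65536
(1,3): OLD=36359547/262144 → NEW=255, ERR=-30487173/262144
(1,4): OLD=615926033/4194304 → NEW=255, ERR=-453621487/4194304
(2,0): OLD=1135625/32768 → NEW=0, ERR=1135625/32768
(2,1): OLD=78271859/1048576 → NEW=0, ERR=78271859/1048576
(2,2): OLD=2466742297/16777216 → NEW=255, ERR=-1811447783/16777216
(2,3): OLD=21549796923/268435456 → NEW=0, ERR=21549796923/268435456
(2,4): OLD=945133446365/4294967296 → NEW=255, ERR=-150083214115/4294967296
(3,0): OLD=1121158649/16777216 → NEW=0, ERR=1121158649/16777216
(3,1): OLD=16171202565/134217728 → NEW=0, ERR=16171202565/134217728
(3,2): OLD=698743944647/4294967296 → NEW=255, ERR=-396472715833/4294967296
(3,3): OLD=1266165296719/8589934592 → NEW=255, ERR=-924268024241/8589934592
(3,4): OLD=22680577047595/137438953472 → NEW=255, ERR=-12366356087765/137438953472
Output grid:
  Row 0: ..###  (2 black, running=2)
  Row 1: .#.##  (2 black, running=4)
  Row 2: ..#.#  (3 black, running=7)
  Row 3: ..###  (2 black, running=9)

Answer: 9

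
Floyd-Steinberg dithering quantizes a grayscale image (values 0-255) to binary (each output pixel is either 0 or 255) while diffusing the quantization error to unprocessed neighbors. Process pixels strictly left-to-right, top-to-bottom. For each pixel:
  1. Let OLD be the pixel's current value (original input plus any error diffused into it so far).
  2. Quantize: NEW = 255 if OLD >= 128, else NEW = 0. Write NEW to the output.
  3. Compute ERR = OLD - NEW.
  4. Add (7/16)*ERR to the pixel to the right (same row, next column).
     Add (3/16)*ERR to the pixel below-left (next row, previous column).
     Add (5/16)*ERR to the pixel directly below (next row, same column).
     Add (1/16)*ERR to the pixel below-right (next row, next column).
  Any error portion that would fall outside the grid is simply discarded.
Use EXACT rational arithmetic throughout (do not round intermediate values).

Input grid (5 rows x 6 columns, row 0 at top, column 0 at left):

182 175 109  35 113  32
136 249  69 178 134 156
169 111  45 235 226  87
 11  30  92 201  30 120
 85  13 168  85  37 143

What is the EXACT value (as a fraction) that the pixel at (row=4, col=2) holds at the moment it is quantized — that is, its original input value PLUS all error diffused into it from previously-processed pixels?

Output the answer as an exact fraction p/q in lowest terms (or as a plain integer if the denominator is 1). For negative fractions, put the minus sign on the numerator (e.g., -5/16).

(0,0): OLD=182 → NEW=255, ERR=-73
(0,1): OLD=2289/16 → NEW=255, ERR=-1791/16
(0,2): OLD=15367/256 → NEW=0, ERR=15367/256
(0,3): OLD=250929/4096 → NEW=0, ERR=250929/4096
(0,4): OLD=9162071/65536 → NEW=255, ERR=-7549609/65536
(0,5): OLD=-19292831/1048576 → NEW=0, ERR=-19292831/1048576
(1,0): OLD=23603/256 → NEW=0, ERR=23603/256
(1,1): OLD=534629/2048 → NEW=255, ERR=12389/2048
(1,2): OLD=6219081/65536 → NEW=0, ERR=6219081/65536
(1,3): OLD=57884885/262144 → NEW=255, ERR=-8961835/262144
(1,4): OLD=1399606175/16777216 → NEW=0, ERR=1399606175/16777216
(1,5): OLD=48197047977/268435456 → NEW=255, ERR=-20253993303/268435456
(2,0): OLD=6519079/32768 → NEW=255, ERR=-1836761/32768
(2,1): OLD=117359133/1048576 → NEW=0, ERR=117359133/1048576
(2,2): OLD=1972816279/16777216 → NEW=0, ERR=1972816279/16777216
(2,3): OLD=39907581087/134217728 → NEW=255, ERR=5682060447/134217728
(2,4): OLD=1092241050205/4294967296 → NEW=255, ERR=-2975610275/4294967296
(2,5): OLD=4695744920667/68719476736 → NEW=0, ERR=4695744920667/68719476736
(3,0): OLD=242745015/16777216 → NEW=0, ERR=242745015/16777216
(3,1): OLD=12059518315/134217728 → NEW=0, ERR=12059518315/134217728
(3,2): OLD=196482962673/1073741824 → NEW=255, ERR=-77321202447/1073741824
(3,3): OLD=13052864963539/68719476736 → NEW=255, ERR=-4470601604141/68719476736
(3,4): OLD=9224769246579/549755813888 → NEW=0, ERR=9224769246579/549755813888
(3,5): OLD=1307553466102493/8796093022208 → NEW=255, ERR=-935450254560547/8796093022208
(4,0): OLD=228424465625/2147483648 → NEW=0, ERR=228424465625/2147483648
(4,1): OLD=2577553470597/34359738368 → NEW=0, ERR=2577553470597/34359738368
(4,2): OLD=188823585836543/1099511627776 → NEW=255, ERR=-91551879246337/1099511627776
Target (4,2): original=168, with diffused error = 188823585836543/1099511627776

Answer: 188823585836543/1099511627776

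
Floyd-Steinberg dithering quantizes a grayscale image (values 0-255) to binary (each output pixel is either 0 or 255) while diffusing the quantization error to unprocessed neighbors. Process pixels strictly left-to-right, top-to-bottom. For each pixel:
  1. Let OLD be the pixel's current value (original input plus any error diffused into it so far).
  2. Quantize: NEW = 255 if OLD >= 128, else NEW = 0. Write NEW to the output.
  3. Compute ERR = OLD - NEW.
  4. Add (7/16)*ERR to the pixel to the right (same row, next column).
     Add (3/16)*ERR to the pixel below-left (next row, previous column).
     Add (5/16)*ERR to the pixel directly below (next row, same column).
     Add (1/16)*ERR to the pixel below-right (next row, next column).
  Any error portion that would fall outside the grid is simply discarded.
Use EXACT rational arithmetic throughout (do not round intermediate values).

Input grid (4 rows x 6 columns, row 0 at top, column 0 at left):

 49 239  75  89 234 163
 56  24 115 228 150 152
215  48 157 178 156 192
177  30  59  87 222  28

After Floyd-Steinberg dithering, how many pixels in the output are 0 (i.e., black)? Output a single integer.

Answer: 11

Derivation:
(0,0): OLD=49 → NEW=0, ERR=49
(0,1): OLD=4167/16 → NEW=255, ERR=87/16
(0,2): OLD=19809/256 → NEW=0, ERR=19809/256
(0,3): OLD=503207/4096 → NEW=0, ERR=503207/4096
(0,4): OLD=18857873/65536 → NEW=255, ERR=2146193/65536
(0,5): OLD=185941239/1048576 → NEW=255, ERR=-81445641/1048576
(1,0): OLD=18517/256 → NEW=0, ERR=18517/256
(1,1): OLD=153427/2048 → NEW=0, ERR=153427/2048
(1,2): OLD=12801231/65536 → NEW=255, ERR=-3910449/65536
(1,3): OLD=65867107/262144 → NEW=255, ERR=-979613/262144
(1,4): OLD=2545332745/16777216 → NEW=255, ERR=-1732857335/16777216
(1,5): OLD=22705962095/268435456 → NEW=0, ERR=22705962095/268435456
(2,0): OLD=8246081/32768 → NEW=255, ERR=-109759/32768
(2,1): OLD=66352347/1048576 → NEW=0, ERR=66352347/1048576
(2,2): OLD=2852452689/16777216 → NEW=255, ERR=-1425737391/16777216
(2,3): OLD=15644113161/134217728 → NEW=0, ERR=15644113161/134217728
(2,4): OLD=817518658203/4294967296 → NEW=255, ERR=-277698002277/4294967296
(2,5): OLD=12623119007213/68719476736 → NEW=255, ERR=-4900347560467/68719476736
(3,0): OLD=3151062833/16777216 → NEW=255, ERR=-1127127247/16777216
(3,1): OLD=568975965/134217728 → NEW=0, ERR=568975965/134217728
(3,2): OLD=64540155623/1073741824 → NEW=0, ERR=64540155623/1073741824
(3,3): OLD=9090694160309/68719476736 → NEW=255, ERR=-8432772407371/68719476736
(3,4): OLD=78077538794773/549755813888 → NEW=255, ERR=-62110193746667/549755813888
(3,5): OLD=-420039998314981/8796093022208 → NEW=0, ERR=-420039998314981/8796093022208
Output grid:
  Row 0: .#..##  (3 black, running=3)
  Row 1: ..###.  (3 black, running=6)
  Row 2: #.#.##  (2 black, running=8)
  Row 3: #..##.  (3 black, running=11)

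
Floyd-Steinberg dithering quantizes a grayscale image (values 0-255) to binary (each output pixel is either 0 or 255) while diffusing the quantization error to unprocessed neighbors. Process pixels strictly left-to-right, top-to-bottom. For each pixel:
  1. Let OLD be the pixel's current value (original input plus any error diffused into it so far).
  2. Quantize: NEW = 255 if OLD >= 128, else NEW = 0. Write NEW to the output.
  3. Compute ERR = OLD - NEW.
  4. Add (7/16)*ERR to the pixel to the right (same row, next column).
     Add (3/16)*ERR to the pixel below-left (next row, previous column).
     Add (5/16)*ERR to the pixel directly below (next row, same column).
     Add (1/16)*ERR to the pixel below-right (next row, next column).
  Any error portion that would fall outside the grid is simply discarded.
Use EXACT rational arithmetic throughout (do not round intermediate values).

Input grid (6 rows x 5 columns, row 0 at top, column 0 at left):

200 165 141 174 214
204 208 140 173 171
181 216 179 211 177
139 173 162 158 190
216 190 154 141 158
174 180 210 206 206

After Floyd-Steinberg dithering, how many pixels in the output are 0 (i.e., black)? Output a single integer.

Answer: 8

Derivation:
(0,0): OLD=200 → NEW=255, ERR=-55
(0,1): OLD=2255/16 → NEW=255, ERR=-1825/16
(0,2): OLD=23321/256 → NEW=0, ERR=23321/256
(0,3): OLD=875951/4096 → NEW=255, ERR=-168529/4096
(0,4): OLD=12845001/65536 → NEW=255, ERR=-3866679/65536
(1,0): OLD=42349/256 → NEW=255, ERR=-22931/256
(1,1): OLD=300667/2048 → NEW=255, ERR=-221573/2048
(1,2): OLD=6965911/65536 → NEW=0, ERR=6965911/65536
(1,3): OLD=52763211/262144 → NEW=255, ERR=-14083509/262144
(1,4): OLD=530521985/4194304 → NEW=0, ERR=530521985/4194304
(2,0): OLD=4349049/32768 → NEW=255, ERR=-4006791/32768
(2,1): OLD=149973059/1048576 → NEW=255, ERR=-117413821/1048576
(2,2): OLD=2456050313/16777216 → NEW=255, ERR=-1822139767/16777216
(2,3): OLD=47527717003/268435456 → NEW=255, ERR=-20923324277/268435456
(2,4): OLD=769091463437/4294967296 → NEW=255, ERR=-326125197043/4294967296
(3,0): OLD=1338705001/16777216 → NEW=0, ERR=1338705001/16777216
(3,1): OLD=19449633461/134217728 → NEW=255, ERR=-14775887179/134217728
(3,2): OLD=250323189079/4294967296 → NEW=0, ERR=250323189079/4294967296
(3,3): OLD=1186403791775/8589934592 → NEW=255, ERR=-1004029529185/8589934592
(3,4): OLD=15154396108091/137438953472 → NEW=0, ERR=15154396108091/137438953472
(4,0): OLD=473077006471/2147483648 → NEW=255, ERR=-74531323769/2147483648
(4,1): OLD=10742798145927/68719476736 → NEW=255, ERR=-6780668421753/68719476736
(4,2): OLD=110224003915465/1099511627776 → NEW=0, ERR=110224003915465/1099511627776
(4,3): OLD=3037275603990919/17592186044416 → NEW=255, ERR=-1448731837335161/17592186044416
(4,4): OLD=41974484492344881/281474976710656 → NEW=255, ERR=-29801634568872399/281474976710656
(5,0): OLD=159048006164725/1099511627776 → NEW=255, ERR=-121327458918155/1099511627776
(5,1): OLD=1033679887902111/8796093022208 → NEW=0, ERR=1033679887902111/8796093022208
(5,2): OLD=76317137225130263/281474976710656 → NEW=255, ERR=4541018163912983/281474976710656
(5,3): OLD=195610636173660505/1125899906842624 → NEW=255, ERR=-91493840071208615/1125899906842624
(5,4): OLD=2381757683487930115/18014398509481984 → NEW=255, ERR=-2211913936429975805/18014398509481984
Output grid:
  Row 0: ##.##  (1 black, running=1)
  Row 1: ##.#.  (2 black, running=3)
  Row 2: #####  (0 black, running=3)
  Row 3: .#.#.  (3 black, running=6)
  Row 4: ##.##  (1 black, running=7)
  Row 5: #.###  (1 black, running=8)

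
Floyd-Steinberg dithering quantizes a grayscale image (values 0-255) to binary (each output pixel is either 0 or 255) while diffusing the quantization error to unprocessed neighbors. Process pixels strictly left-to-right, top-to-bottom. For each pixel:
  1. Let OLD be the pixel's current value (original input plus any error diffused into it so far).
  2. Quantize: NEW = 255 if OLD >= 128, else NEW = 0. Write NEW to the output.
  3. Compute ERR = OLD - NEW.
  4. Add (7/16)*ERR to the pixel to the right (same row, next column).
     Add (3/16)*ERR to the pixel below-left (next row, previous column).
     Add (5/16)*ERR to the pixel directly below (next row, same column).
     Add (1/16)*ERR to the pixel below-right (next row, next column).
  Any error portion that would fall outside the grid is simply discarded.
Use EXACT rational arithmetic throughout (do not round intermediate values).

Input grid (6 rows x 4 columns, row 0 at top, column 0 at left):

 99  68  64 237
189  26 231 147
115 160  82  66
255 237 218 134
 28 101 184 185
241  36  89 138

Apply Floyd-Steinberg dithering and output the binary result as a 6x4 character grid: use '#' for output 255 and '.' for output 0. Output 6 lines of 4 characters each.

(0,0): OLD=99 → NEW=0, ERR=99
(0,1): OLD=1781/16 → NEW=0, ERR=1781/16
(0,2): OLD=28851/256 → NEW=0, ERR=28851/256
(0,3): OLD=1172709/4096 → NEW=255, ERR=128229/4096
(1,0): OLD=61647/256 → NEW=255, ERR=-3633/256
(1,1): OLD=167721/2048 → NEW=0, ERR=167721/2048
(1,2): OLD=20635613/65536 → NEW=255, ERR=3923933/65536
(1,3): OLD=199252379/1048576 → NEW=255, ERR=-68134501/1048576
(2,0): OLD=4126163/32768 → NEW=0, ERR=4126163/32768
(2,1): OLD=263215553/1048576 → NEW=255, ERR=-4171327/1048576
(2,2): OLD=192739589/2097152 → NEW=0, ERR=192739589/2097152
(2,3): OLD=3007990481/33554432 → NEW=0, ERR=3007990481/33554432
(3,0): OLD=4925862179/16777216 → NEW=255, ERR=647672099/16777216
(3,1): OLD=74557547197/268435456 → NEW=255, ERR=6106505917/268435456
(3,2): OLD=1173525660739/4294967296 → NEW=255, ERR=78309000259/4294967296
(3,3): OLD=12076417470549/68719476736 → NEW=255, ERR=-5447049097131/68719476736
(4,0): OLD=190392369959/4294967296 → NEW=0, ERR=190392369959/4294967296
(4,1): OLD=4581332635765/34359738368 → NEW=255, ERR=-4180400648075/34359738368
(4,2): OLD=135271368681813/1099511627776 → NEW=0, ERR=135271368681813/1099511627776
(4,3): OLD=3785737175285475/17592186044416 → NEW=255, ERR=-700270266040605/17592186044416
(5,0): OLD=127565644001143/549755813888 → NEW=255, ERR=-12622088540297/549755813888
(5,1): OLD=242299907097761/17592186044416 → NEW=0, ERR=242299907097761/17592186044416
(5,2): OLD=1041497057548173/8796093022208 → NEW=0, ERR=1041497057548173/8796093022208
(5,3): OLD=52087496160450933/281474976710656 → NEW=255, ERR=-19688622900766347/281474976710656
Row 0: ...#
Row 1: #.##
Row 2: .#..
Row 3: ####
Row 4: .#.#
Row 5: #..#

Answer: ...#
#.##
.#..
####
.#.#
#..#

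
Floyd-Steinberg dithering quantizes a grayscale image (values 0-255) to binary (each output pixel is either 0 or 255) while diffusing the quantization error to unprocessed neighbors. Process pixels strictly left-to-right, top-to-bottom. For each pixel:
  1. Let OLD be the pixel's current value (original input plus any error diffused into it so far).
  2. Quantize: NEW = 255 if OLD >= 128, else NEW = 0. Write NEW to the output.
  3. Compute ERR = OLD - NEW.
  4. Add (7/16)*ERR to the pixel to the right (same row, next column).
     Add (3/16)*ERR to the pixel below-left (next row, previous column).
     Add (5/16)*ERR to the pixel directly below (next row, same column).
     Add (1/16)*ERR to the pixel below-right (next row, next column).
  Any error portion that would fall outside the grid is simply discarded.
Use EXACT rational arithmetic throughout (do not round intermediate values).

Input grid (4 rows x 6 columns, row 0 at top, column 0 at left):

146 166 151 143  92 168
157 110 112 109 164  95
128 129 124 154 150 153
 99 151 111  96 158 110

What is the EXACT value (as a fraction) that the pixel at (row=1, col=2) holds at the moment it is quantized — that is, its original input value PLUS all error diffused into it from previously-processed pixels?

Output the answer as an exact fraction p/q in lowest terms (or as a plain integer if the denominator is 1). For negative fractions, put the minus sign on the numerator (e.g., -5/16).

Answer: 10590669/65536

Derivation:
(0,0): OLD=146 → NEW=255, ERR=-109
(0,1): OLD=1893/16 → NEW=0, ERR=1893/16
(0,2): OLD=51907/256 → NEW=255, ERR=-13373/256
(0,3): OLD=492117/4096 → NEW=0, ERR=492117/4096
(0,4): OLD=9474131/65536 → NEW=255, ERR=-7237549/65536
(0,5): OLD=125497925/1048576 → NEW=0, ERR=125497925/1048576
(1,0): OLD=37151/256 → NEW=255, ERR=-28129/256
(1,1): OLD=168537/2048 → NEW=0, ERR=168537/2048
(1,2): OLD=10590669/65536 → NEW=255, ERR=-6121011/65536
Target (1,2): original=112, with diffused error = 10590669/65536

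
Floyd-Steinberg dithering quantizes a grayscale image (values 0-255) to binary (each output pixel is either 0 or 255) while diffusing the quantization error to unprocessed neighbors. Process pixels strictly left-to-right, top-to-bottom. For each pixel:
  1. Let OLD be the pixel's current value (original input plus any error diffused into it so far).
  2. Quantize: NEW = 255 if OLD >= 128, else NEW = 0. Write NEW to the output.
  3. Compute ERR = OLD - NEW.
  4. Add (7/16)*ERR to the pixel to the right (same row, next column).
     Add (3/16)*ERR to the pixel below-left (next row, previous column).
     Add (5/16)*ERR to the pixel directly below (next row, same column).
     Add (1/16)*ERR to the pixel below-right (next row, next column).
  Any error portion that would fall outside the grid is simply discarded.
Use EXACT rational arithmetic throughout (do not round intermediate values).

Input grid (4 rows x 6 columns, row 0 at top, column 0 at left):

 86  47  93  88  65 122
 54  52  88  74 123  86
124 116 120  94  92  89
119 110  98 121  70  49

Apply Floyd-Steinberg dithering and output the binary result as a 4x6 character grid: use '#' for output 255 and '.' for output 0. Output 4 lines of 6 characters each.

Answer: ..#..#
...#..
##..#.
..#...

Derivation:
(0,0): OLD=86 → NEW=0, ERR=86
(0,1): OLD=677/8 → NEW=0, ERR=677/8
(0,2): OLD=16643/128 → NEW=255, ERR=-15997/128
(0,3): OLD=68245/2048 → NEW=0, ERR=68245/2048
(0,4): OLD=2607635/32768 → NEW=0, ERR=2607635/32768
(0,5): OLD=82216581/524288 → NEW=255, ERR=-51476859/524288
(1,0): OLD=12383/128 → NEW=0, ERR=12383/128
(1,1): OLD=105177/1024 → NEW=0, ERR=105177/1024
(1,2): OLD=3454349/32768 → NEW=0, ERR=3454349/32768
(1,3): OLD=18041257/131072 → NEW=255, ERR=-15382103/131072
(1,4): OLD=672750843/8388608 → NEW=0, ERR=672750843/8388608
(1,5): OLD=12801386349/134217728 → NEW=0, ERR=12801386349/134217728
(2,0): OLD=2842467/16384 → NEW=255, ERR=-1335453/16384
(2,1): OLD=72482481/524288 → NEW=255, ERR=-61210959/524288
(2,2): OLD=723769555/8388608 → NEW=0, ERR=723769555/8388608
(2,3): OLD=7831573115/67108864 → NEW=0, ERR=7831573115/67108864
(2,4): OLD=383683472241/2147483648 → NEW=255, ERR=-163924857999/2147483648
(2,5): OLD=3106877832487/34359738368 → NEW=0, ERR=3106877832487/34359738368
(3,0): OLD=600938995/8388608 → NEW=0, ERR=600938995/8388608
(3,1): OLD=7780601527/67108864 → NEW=0, ERR=7780601527/67108864
(3,2): OLD=102150704117/536870912 → NEW=255, ERR=-34751378443/536870912
(3,3): OLD=4131051876607/34359738368 → NEW=0, ERR=4131051876607/34359738368
(3,4): OLD=33808340200415/274877906944 → NEW=0, ERR=33808340200415/274877906944
(3,5): OLD=555455391922609/4398046511104 → NEW=0, ERR=555455391922609/4398046511104
Row 0: ..#..#
Row 1: ...#..
Row 2: ##..#.
Row 3: ..#...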